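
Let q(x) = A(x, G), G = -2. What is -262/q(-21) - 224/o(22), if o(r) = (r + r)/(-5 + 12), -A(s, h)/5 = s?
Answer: -44042/1155 ≈ -38.132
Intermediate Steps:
A(s, h) = -5*s
q(x) = -5*x
o(r) = 2*r/7 (o(r) = (2*r)/7 = (2*r)*(⅐) = 2*r/7)
-262/q(-21) - 224/o(22) = -262/((-5*(-21))) - 224/((2/7)*22) = -262/105 - 224/44/7 = -262*1/105 - 224*7/44 = -262/105 - 392/11 = -44042/1155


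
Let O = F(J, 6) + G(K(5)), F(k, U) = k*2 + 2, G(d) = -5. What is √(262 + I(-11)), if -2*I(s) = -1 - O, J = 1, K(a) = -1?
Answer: √262 ≈ 16.186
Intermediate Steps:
F(k, U) = 2 + 2*k (F(k, U) = 2*k + 2 = 2 + 2*k)
O = -1 (O = (2 + 2*1) - 5 = (2 + 2) - 5 = 4 - 5 = -1)
I(s) = 0 (I(s) = -(-1 - 1*(-1))/2 = -(-1 + 1)/2 = -½*0 = 0)
√(262 + I(-11)) = √(262 + 0) = √262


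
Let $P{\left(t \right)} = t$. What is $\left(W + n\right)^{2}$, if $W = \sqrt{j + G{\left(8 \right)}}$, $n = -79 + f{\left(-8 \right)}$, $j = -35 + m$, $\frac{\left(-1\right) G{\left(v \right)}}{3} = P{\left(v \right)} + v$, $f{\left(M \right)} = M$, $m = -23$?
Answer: $\left(87 - i \sqrt{106}\right)^{2} \approx 7463.0 - 1791.4 i$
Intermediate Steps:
$G{\left(v \right)} = - 6 v$ ($G{\left(v \right)} = - 3 \left(v + v\right) = - 3 \cdot 2 v = - 6 v$)
$j = -58$ ($j = -35 - 23 = -58$)
$n = -87$ ($n = -79 - 8 = -87$)
$W = i \sqrt{106}$ ($W = \sqrt{-58 - 48} = \sqrt{-106} = i \sqrt{106} \approx 10.296 i$)
$\left(W + n\right)^{2} = \left(i \sqrt{106} - 87\right)^{2} = \left(-87 + i \sqrt{106}\right)^{2}$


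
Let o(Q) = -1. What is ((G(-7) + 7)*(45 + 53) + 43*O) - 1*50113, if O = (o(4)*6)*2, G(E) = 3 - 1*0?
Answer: -49649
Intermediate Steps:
G(E) = 3 (G(E) = 3 + 0 = 3)
O = -12 (O = -1*6*2 = -6*2 = -12)
((G(-7) + 7)*(45 + 53) + 43*O) - 1*50113 = ((3 + 7)*(45 + 53) + 43*(-12)) - 1*50113 = (10*98 - 516) - 50113 = (980 - 516) - 50113 = 464 - 50113 = -49649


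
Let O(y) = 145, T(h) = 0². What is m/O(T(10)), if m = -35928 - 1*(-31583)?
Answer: -869/29 ≈ -29.966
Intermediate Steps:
T(h) = 0
m = -4345 (m = -35928 + 31583 = -4345)
m/O(T(10)) = -4345/145 = -4345*1/145 = -869/29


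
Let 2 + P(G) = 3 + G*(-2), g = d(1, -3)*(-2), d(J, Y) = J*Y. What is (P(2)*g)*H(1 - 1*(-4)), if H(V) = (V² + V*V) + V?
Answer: -990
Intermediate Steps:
H(V) = V + 2*V² (H(V) = (V² + V²) + V = 2*V² + V = V + 2*V²)
g = 6 (g = (1*(-3))*(-2) = -3*(-2) = 6)
P(G) = 1 - 2*G (P(G) = -2 + (3 + G*(-2)) = -2 + (3 - 2*G) = 1 - 2*G)
(P(2)*g)*H(1 - 1*(-4)) = ((1 - 2*2)*6)*((1 - 1*(-4))*(1 + 2*(1 - 1*(-4)))) = ((1 - 4)*6)*((1 + 4)*(1 + 2*(1 + 4))) = (-3*6)*(5*(1 + 2*5)) = -90*(1 + 10) = -90*11 = -18*55 = -990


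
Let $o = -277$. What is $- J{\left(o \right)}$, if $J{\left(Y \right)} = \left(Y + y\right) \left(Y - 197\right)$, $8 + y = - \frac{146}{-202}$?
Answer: $- \frac{13609488}{101} \approx -1.3475 \cdot 10^{5}$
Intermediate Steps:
$y = - \frac{735}{101}$ ($y = -8 - \frac{146}{-202} = -8 - - \frac{73}{101} = -8 + \frac{73}{101} = - \frac{735}{101} \approx -7.2772$)
$J{\left(Y \right)} = \left(-197 + Y\right) \left(- \frac{735}{101} + Y\right)$ ($J{\left(Y \right)} = \left(Y - \frac{735}{101}\right) \left(Y - 197\right) = \left(- \frac{735}{101} + Y\right) \left(-197 + Y\right) = \left(-197 + Y\right) \left(- \frac{735}{101} + Y\right)$)
$- J{\left(o \right)} = - (\frac{144795}{101} + \left(-277\right)^{2} - - \frac{5715064}{101}) = - (\frac{144795}{101} + 76729 + \frac{5715064}{101}) = \left(-1\right) \frac{13609488}{101} = - \frac{13609488}{101}$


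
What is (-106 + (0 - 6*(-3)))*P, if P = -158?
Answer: 13904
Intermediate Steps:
(-106 + (0 - 6*(-3)))*P = (-106 + (0 - 6*(-3)))*(-158) = (-106 + (0 + 18))*(-158) = (-106 + 18)*(-158) = -88*(-158) = 13904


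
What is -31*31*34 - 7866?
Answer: -40540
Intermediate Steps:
-31*31*34 - 7866 = -961*34 - 7866 = -32674 - 7866 = -40540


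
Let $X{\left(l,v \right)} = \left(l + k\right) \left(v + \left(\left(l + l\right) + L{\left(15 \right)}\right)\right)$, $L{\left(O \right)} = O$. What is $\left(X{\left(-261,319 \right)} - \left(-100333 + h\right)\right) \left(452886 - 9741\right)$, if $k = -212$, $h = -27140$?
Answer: $95895248565$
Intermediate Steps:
$X{\left(l,v \right)} = \left(-212 + l\right) \left(15 + v + 2 l\right)$ ($X{\left(l,v \right)} = \left(l - 212\right) \left(v + \left(\left(l + l\right) + 15\right)\right) = \left(-212 + l\right) \left(v + \left(2 l + 15\right)\right) = \left(-212 + l\right) \left(v + \left(15 + 2 l\right)\right) = \left(-212 + l\right) \left(15 + v + 2 l\right)$)
$\left(X{\left(-261,319 \right)} - \left(-100333 + h\right)\right) \left(452886 - 9741\right) = \left(\left(-3180 - -106749 - 67628 + 2 \left(-261\right)^{2} - 83259\right) + \left(100333 - -27140\right)\right) \left(452886 - 9741\right) = \left(\left(-3180 + 106749 - 67628 + 2 \cdot 68121 - 83259\right) + \left(100333 + 27140\right)\right) 443145 = \left(\left(-3180 + 106749 - 67628 + 136242 - 83259\right) + 127473\right) 443145 = \left(88924 + 127473\right) 443145 = 216397 \cdot 443145 = 95895248565$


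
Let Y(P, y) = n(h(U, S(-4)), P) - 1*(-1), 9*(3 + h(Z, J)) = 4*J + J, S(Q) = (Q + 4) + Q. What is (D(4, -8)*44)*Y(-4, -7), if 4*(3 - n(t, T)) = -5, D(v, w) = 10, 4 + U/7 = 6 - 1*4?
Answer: 2310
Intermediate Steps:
S(Q) = 4 + 2*Q (S(Q) = (4 + Q) + Q = 4 + 2*Q)
U = -14 (U = -28 + 7*(6 - 1*4) = -28 + 7*(6 - 4) = -28 + 7*2 = -28 + 14 = -14)
h(Z, J) = -3 + 5*J/9 (h(Z, J) = -3 + (4*J + J)/9 = -3 + (5*J)/9 = -3 + 5*J/9)
n(t, T) = 17/4 (n(t, T) = 3 - ¼*(-5) = 3 + 5/4 = 17/4)
Y(P, y) = 21/4 (Y(P, y) = 17/4 - 1*(-1) = 17/4 + 1 = 21/4)
(D(4, -8)*44)*Y(-4, -7) = (10*44)*(21/4) = 440*(21/4) = 2310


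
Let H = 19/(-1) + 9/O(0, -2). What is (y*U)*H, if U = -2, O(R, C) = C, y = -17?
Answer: -799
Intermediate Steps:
H = -47/2 (H = 19/(-1) + 9/(-2) = 19*(-1) + 9*(-½) = -19 - 9/2 = -47/2 ≈ -23.500)
(y*U)*H = -17*(-2)*(-47/2) = 34*(-47/2) = -799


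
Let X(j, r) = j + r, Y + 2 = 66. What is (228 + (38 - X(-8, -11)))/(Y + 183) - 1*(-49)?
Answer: 652/13 ≈ 50.154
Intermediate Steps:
Y = 64 (Y = -2 + 66 = 64)
(228 + (38 - X(-8, -11)))/(Y + 183) - 1*(-49) = (228 + (38 - (-8 - 11)))/(64 + 183) - 1*(-49) = (228 + (38 - 1*(-19)))/247 + 49 = (228 + (38 + 19))*(1/247) + 49 = (228 + 57)*(1/247) + 49 = 285*(1/247) + 49 = 15/13 + 49 = 652/13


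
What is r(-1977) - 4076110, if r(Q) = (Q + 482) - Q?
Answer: -4075628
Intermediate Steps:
r(Q) = 482 (r(Q) = (482 + Q) - Q = 482)
r(-1977) - 4076110 = 482 - 4076110 = -4075628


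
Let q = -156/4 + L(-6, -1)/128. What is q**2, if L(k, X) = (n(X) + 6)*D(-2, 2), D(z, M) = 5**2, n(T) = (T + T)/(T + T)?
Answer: 23203489/16384 ≈ 1416.2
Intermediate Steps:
n(T) = 1 (n(T) = (2*T)/((2*T)) = (2*T)*(1/(2*T)) = 1)
D(z, M) = 25
L(k, X) = 175 (L(k, X) = (1 + 6)*25 = 7*25 = 175)
q = -4817/128 (q = -156/4 + 175/128 = -156*1/4 + 175*(1/128) = -39 + 175/128 = -4817/128 ≈ -37.633)
q**2 = (-4817/128)**2 = 23203489/16384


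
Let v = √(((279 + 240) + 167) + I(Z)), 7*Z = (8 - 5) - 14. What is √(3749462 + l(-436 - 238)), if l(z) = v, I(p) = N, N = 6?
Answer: √(3749462 + 2*√173) ≈ 1936.4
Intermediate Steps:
Z = -11/7 (Z = ((8 - 5) - 14)/7 = (3 - 14)/7 = (⅐)*(-11) = -11/7 ≈ -1.5714)
I(p) = 6
v = 2*√173 (v = √(((279 + 240) + 167) + 6) = √((519 + 167) + 6) = √(686 + 6) = √692 = 2*√173 ≈ 26.306)
l(z) = 2*√173
√(3749462 + l(-436 - 238)) = √(3749462 + 2*√173)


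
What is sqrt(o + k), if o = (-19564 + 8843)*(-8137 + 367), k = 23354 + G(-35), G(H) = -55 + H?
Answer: sqrt(83325434) ≈ 9128.3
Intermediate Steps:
k = 23264 (k = 23354 + (-55 - 35) = 23354 - 90 = 23264)
o = 83302170 (o = -10721*(-7770) = 83302170)
sqrt(o + k) = sqrt(83302170 + 23264) = sqrt(83325434)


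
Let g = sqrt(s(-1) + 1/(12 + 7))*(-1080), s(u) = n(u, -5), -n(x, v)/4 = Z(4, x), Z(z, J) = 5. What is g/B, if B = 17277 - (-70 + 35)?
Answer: -135*I*sqrt(7201)/41116 ≈ -0.27862*I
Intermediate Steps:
n(x, v) = -20 (n(x, v) = -4*5 = -20)
s(u) = -20
g = -1080*I*sqrt(7201)/19 (g = sqrt(-20 + 1/(12 + 7))*(-1080) = sqrt(-20 + 1/19)*(-1080) = sqrt(-379/19)*(-1080) = (I*sqrt(7201)/19)*(-1080) = -1080*I*sqrt(7201)/19 ≈ -4823.5*I)
B = 17312 (B = 17277 - 1*(-35) = 17277 + 35 = 17312)
g/B = -1080*I*sqrt(7201)/19/17312 = -1080*I*sqrt(7201)/19*(1/17312) = -135*I*sqrt(7201)/41116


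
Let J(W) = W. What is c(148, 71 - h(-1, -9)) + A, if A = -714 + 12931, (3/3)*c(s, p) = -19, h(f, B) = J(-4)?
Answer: 12198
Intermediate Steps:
h(f, B) = -4
c(s, p) = -19
A = 12217
c(148, 71 - h(-1, -9)) + A = -19 + 12217 = 12198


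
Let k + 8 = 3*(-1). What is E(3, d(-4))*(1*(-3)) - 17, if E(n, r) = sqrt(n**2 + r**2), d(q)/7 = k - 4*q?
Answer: -17 - 3*sqrt(1234) ≈ -122.39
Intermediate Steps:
k = -11 (k = -8 + 3*(-1) = -8 - 3 = -11)
d(q) = -77 - 28*q (d(q) = 7*(-11 - 4*q) = -77 - 28*q)
E(3, d(-4))*(1*(-3)) - 17 = sqrt(3**2 + (-77 - 28*(-4))**2)*(1*(-3)) - 17 = sqrt(9 + (-77 + 112)**2)*(-3) - 17 = sqrt(9 + 35**2)*(-3) - 17 = sqrt(9 + 1225)*(-3) - 17 = sqrt(1234)*(-3) - 17 = -3*sqrt(1234) - 17 = -17 - 3*sqrt(1234)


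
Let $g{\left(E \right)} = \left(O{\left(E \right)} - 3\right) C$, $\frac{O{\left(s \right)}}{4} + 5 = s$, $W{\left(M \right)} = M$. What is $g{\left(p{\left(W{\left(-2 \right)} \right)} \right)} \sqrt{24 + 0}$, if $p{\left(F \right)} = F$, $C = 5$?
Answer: $- 310 \sqrt{6} \approx -759.34$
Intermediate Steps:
$O{\left(s \right)} = -20 + 4 s$
$g{\left(E \right)} = -115 + 20 E$ ($g{\left(E \right)} = \left(\left(-20 + 4 E\right) - 3\right) 5 = \left(-23 + 4 E\right) 5 = -115 + 20 E$)
$g{\left(p{\left(W{\left(-2 \right)} \right)} \right)} \sqrt{24 + 0} = \left(-115 + 20 \left(-2\right)\right) \sqrt{24 + 0} = \left(-115 - 40\right) \sqrt{24} = - 155 \cdot 2 \sqrt{6} = - 310 \sqrt{6}$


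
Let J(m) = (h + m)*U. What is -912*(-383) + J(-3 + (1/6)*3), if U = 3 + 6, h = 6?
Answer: 698655/2 ≈ 3.4933e+5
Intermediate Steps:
U = 9
J(m) = 54 + 9*m (J(m) = (6 + m)*9 = 54 + 9*m)
-912*(-383) + J(-3 + (1/6)*3) = -912*(-383) + (54 + 9*(-3 + (1/6)*3)) = 349296 + (54 + 9*(-3 + (1*(1/6))*3)) = 349296 + (54 + 9*(-3 + (1/6)*3)) = 349296 + (54 + 9*(-3 + 1/2)) = 349296 + (54 + 9*(-5/2)) = 349296 + (54 - 45/2) = 349296 + 63/2 = 698655/2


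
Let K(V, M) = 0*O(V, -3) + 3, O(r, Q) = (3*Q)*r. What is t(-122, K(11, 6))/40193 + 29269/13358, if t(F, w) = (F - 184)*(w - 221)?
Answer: 2067494381/536898094 ≈ 3.8508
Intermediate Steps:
O(r, Q) = 3*Q*r
K(V, M) = 3 (K(V, M) = 0*(3*(-3)*V) + 3 = 0*(-9*V) + 3 = 0 + 3 = 3)
t(F, w) = (-221 + w)*(-184 + F) (t(F, w) = (-184 + F)*(-221 + w) = (-221 + w)*(-184 + F))
t(-122, K(11, 6))/40193 + 29269/13358 = (40664 - 221*(-122) - 184*3 - 122*3)/40193 + 29269/13358 = (40664 + 26962 - 552 - 366)*(1/40193) + 29269*(1/13358) = 66708*(1/40193) + 29269/13358 = 66708/40193 + 29269/13358 = 2067494381/536898094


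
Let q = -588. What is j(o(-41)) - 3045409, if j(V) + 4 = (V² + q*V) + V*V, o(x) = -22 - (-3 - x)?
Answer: -3002933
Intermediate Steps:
o(x) = -19 + x (o(x) = -22 + (3 + x) = -19 + x)
j(V) = -4 - 588*V + 2*V² (j(V) = -4 + ((V² - 588*V) + V*V) = -4 + ((V² - 588*V) + V²) = -4 + (-588*V + 2*V²) = -4 - 588*V + 2*V²)
j(o(-41)) - 3045409 = (-4 - 588*(-19 - 41) + 2*(-19 - 41)²) - 3045409 = (-4 - 588*(-60) + 2*(-60)²) - 3045409 = (-4 + 35280 + 2*3600) - 3045409 = (-4 + 35280 + 7200) - 3045409 = 42476 - 3045409 = -3002933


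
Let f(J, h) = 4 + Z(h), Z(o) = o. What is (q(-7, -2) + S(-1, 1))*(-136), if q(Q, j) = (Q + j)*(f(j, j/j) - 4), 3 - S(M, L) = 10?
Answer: 2176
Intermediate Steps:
S(M, L) = -7 (S(M, L) = 3 - 1*10 = 3 - 10 = -7)
f(J, h) = 4 + h
q(Q, j) = Q + j (q(Q, j) = (Q + j)*((4 + j/j) - 4) = (Q + j)*((4 + 1) - 4) = (Q + j)*(5 - 4) = (Q + j)*1 = Q + j)
(q(-7, -2) + S(-1, 1))*(-136) = ((-7 - 2) - 7)*(-136) = (-9 - 7)*(-136) = -16*(-136) = 2176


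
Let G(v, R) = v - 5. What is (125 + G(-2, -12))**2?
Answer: 13924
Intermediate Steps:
G(v, R) = -5 + v
(125 + G(-2, -12))**2 = (125 + (-5 - 2))**2 = (125 - 7)**2 = 118**2 = 13924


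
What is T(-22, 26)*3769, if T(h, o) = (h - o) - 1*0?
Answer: -180912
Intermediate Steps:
T(h, o) = h - o (T(h, o) = (h - o) + 0 = h - o)
T(-22, 26)*3769 = (-22 - 1*26)*3769 = (-22 - 26)*3769 = -48*3769 = -180912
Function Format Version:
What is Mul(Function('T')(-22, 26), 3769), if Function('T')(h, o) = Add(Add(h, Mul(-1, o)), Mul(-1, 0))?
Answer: -180912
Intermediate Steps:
Function('T')(h, o) = Add(h, Mul(-1, o)) (Function('T')(h, o) = Add(Add(h, Mul(-1, o)), 0) = Add(h, Mul(-1, o)))
Mul(Function('T')(-22, 26), 3769) = Mul(Add(-22, Mul(-1, 26)), 3769) = Mul(Add(-22, -26), 3769) = Mul(-48, 3769) = -180912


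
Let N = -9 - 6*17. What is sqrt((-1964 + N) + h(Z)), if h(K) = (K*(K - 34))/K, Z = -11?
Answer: 2*I*sqrt(530) ≈ 46.043*I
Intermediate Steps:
h(K) = -34 + K (h(K) = (K*(-34 + K))/K = -34 + K)
N = -111 (N = -9 - 102 = -111)
sqrt((-1964 + N) + h(Z)) = sqrt((-1964 - 111) + (-34 - 11)) = sqrt(-2075 - 45) = sqrt(-2120) = 2*I*sqrt(530)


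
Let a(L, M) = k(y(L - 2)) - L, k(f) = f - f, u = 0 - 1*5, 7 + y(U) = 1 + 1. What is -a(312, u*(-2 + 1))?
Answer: 312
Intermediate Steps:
y(U) = -5 (y(U) = -7 + (1 + 1) = -7 + 2 = -5)
u = -5 (u = 0 - 5 = -5)
k(f) = 0
a(L, M) = -L (a(L, M) = 0 - L = -L)
-a(312, u*(-2 + 1)) = -(-1)*312 = -1*(-312) = 312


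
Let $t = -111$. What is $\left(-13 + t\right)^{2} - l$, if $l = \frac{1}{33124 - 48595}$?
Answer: $\frac{237882097}{15471} \approx 15376.0$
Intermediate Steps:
$l = - \frac{1}{15471}$ ($l = \frac{1}{-15471} = - \frac{1}{15471} \approx -6.4637 \cdot 10^{-5}$)
$\left(-13 + t\right)^{2} - l = \left(-13 - 111\right)^{2} - - \frac{1}{15471} = \left(-124\right)^{2} + \frac{1}{15471} = 15376 + \frac{1}{15471} = \frac{237882097}{15471}$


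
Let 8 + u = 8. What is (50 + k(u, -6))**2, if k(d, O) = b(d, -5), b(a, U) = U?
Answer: 2025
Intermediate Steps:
u = 0 (u = -8 + 8 = 0)
k(d, O) = -5
(50 + k(u, -6))**2 = (50 - 5)**2 = 45**2 = 2025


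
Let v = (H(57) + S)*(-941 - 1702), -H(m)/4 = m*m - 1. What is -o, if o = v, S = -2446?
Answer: -40802634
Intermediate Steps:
H(m) = 4 - 4*m² (H(m) = -4*(m*m - 1) = -4*(m² - 1) = -4*(-1 + m²) = 4 - 4*m²)
v = 40802634 (v = ((4 - 4*57²) - 2446)*(-941 - 1702) = ((4 - 4*3249) - 2446)*(-2643) = ((4 - 12996) - 2446)*(-2643) = (-12992 - 2446)*(-2643) = -15438*(-2643) = 40802634)
o = 40802634
-o = -1*40802634 = -40802634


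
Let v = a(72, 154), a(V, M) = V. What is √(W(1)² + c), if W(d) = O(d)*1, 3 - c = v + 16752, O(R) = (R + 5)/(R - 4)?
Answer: I*√16817 ≈ 129.68*I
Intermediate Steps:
v = 72
O(R) = (5 + R)/(-4 + R)
c = -16821 (c = 3 - (72 + 16752) = 3 - 1*16824 = 3 - 16824 = -16821)
W(d) = (5 + d)/(-4 + d) (W(d) = ((5 + d)/(-4 + d))*1 = (5 + d)/(-4 + d))
√(W(1)² + c) = √(((5 + 1)/(-4 + 1))² - 16821) = √((6/(-3))² - 16821) = √((-⅓*6)² - 16821) = √((-2)² - 16821) = √(4 - 16821) = √(-16817) = I*√16817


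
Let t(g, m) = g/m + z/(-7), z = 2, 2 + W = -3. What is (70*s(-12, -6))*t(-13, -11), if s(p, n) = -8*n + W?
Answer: 29670/11 ≈ 2697.3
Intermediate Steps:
W = -5 (W = -2 - 3 = -5)
s(p, n) = -5 - 8*n (s(p, n) = -8*n - 5 = -5 - 8*n)
t(g, m) = -2/7 + g/m (t(g, m) = g/m + 2/(-7) = g/m + 2*(-⅐) = g/m - 2/7 = -2/7 + g/m)
(70*s(-12, -6))*t(-13, -11) = (70*(-5 - 8*(-6)))*(-2/7 - 13/(-11)) = (70*(-5 + 48))*(-2/7 - 13*(-1/11)) = (70*43)*(-2/7 + 13/11) = 3010*(69/77) = 29670/11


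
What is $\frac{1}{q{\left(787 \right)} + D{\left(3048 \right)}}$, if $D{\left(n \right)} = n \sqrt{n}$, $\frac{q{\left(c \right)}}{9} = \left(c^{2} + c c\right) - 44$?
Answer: $\frac{206449}{2301019852406} - \frac{508 \sqrt{762}}{10354589335827} \approx 8.8366 \cdot 10^{-8}$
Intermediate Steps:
$q{\left(c \right)} = -396 + 18 c^{2}$ ($q{\left(c \right)} = 9 \left(\left(c^{2} + c c\right) - 44\right) = 9 \left(\left(c^{2} + c^{2}\right) - 44\right) = 9 \left(2 c^{2} - 44\right) = 9 \left(-44 + 2 c^{2}\right) = -396 + 18 c^{2}$)
$D{\left(n \right)} = n^{\frac{3}{2}}$
$\frac{1}{q{\left(787 \right)} + D{\left(3048 \right)}} = \frac{1}{\left(-396 + 18 \cdot 787^{2}\right) + 3048^{\frac{3}{2}}} = \frac{1}{\left(-396 + 18 \cdot 619369\right) + 6096 \sqrt{762}} = \frac{1}{\left(-396 + 11148642\right) + 6096 \sqrt{762}} = \frac{1}{11148246 + 6096 \sqrt{762}}$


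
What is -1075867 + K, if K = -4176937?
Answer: -5252804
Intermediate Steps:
-1075867 + K = -1075867 - 4176937 = -5252804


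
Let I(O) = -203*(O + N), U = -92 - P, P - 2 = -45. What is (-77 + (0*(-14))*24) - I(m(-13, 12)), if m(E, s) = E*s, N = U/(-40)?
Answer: -1259853/40 ≈ -31496.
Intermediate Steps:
P = -43 (P = 2 - 45 = -43)
U = -49 (U = -92 - 1*(-43) = -92 + 43 = -49)
N = 49/40 (N = -49/(-40) = -49*(-1/40) = 49/40 ≈ 1.2250)
I(O) = -9947/40 - 203*O (I(O) = -203*(O + 49/40) = -203*(49/40 + O) = -9947/40 - 203*O)
(-77 + (0*(-14))*24) - I(m(-13, 12)) = (-77 + (0*(-14))*24) - (-9947/40 - (-2639)*12) = (-77 + 0*24) - (-9947/40 - 203*(-156)) = (-77 + 0) - (-9947/40 + 31668) = -77 - 1*1256773/40 = -77 - 1256773/40 = -1259853/40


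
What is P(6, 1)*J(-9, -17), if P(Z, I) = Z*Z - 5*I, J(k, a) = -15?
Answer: -465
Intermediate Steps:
P(Z, I) = Z² - 5*I
P(6, 1)*J(-9, -17) = (6² - 5*1)*(-15) = (36 - 5)*(-15) = 31*(-15) = -465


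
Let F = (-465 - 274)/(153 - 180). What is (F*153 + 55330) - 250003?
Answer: -571456/3 ≈ -1.9049e+5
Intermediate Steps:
F = 739/27 (F = -739/(-27) = -739*(-1/27) = 739/27 ≈ 27.370)
(F*153 + 55330) - 250003 = ((739/27)*153 + 55330) - 250003 = (12563/3 + 55330) - 250003 = 178553/3 - 250003 = -571456/3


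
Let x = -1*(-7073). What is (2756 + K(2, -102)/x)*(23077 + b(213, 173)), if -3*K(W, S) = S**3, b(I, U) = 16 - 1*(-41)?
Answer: 459138739816/7073 ≈ 6.4914e+7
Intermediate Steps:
b(I, U) = 57 (b(I, U) = 16 + 41 = 57)
x = 7073
K(W, S) = -S**3/3
(2756 + K(2, -102)/x)*(23077 + b(213, 173)) = (2756 - 1/3*(-102)**3/7073)*(23077 + 57) = (2756 - 1/3*(-1061208)*(1/7073))*23134 = (2756 + 353736*(1/7073))*23134 = (2756 + 353736/7073)*23134 = (19846924/7073)*23134 = 459138739816/7073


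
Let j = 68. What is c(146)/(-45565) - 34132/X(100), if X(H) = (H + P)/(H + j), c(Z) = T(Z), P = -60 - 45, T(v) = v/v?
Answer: 52255545887/45565 ≈ 1.1468e+6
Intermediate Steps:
T(v) = 1
P = -105
c(Z) = 1
X(H) = (-105 + H)/(68 + H) (X(H) = (H - 105)/(H + 68) = (-105 + H)/(68 + H))
c(146)/(-45565) - 34132/X(100) = 1/(-45565) - 34132*(68 + 100)/(-105 + 100) = 1*(-1/45565) - 34132/(-5/168) = -1/45565 - 34132/((1/168)*(-5)) = -1/45565 - 34132/(-5/168) = -1/45565 - 34132*(-168/5) = -1/45565 + 5734176/5 = 52255545887/45565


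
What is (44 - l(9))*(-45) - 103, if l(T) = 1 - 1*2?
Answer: -2128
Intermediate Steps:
l(T) = -1 (l(T) = 1 - 2 = -1)
(44 - l(9))*(-45) - 103 = (44 - 1*(-1))*(-45) - 103 = (44 + 1)*(-45) - 103 = 45*(-45) - 103 = -2025 - 103 = -2128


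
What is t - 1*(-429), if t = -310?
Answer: 119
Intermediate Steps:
t - 1*(-429) = -310 - 1*(-429) = -310 + 429 = 119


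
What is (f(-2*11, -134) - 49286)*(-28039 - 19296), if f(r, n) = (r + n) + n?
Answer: 2346679960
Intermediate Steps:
f(r, n) = r + 2*n (f(r, n) = (n + r) + n = r + 2*n)
(f(-2*11, -134) - 49286)*(-28039 - 19296) = ((-2*11 + 2*(-134)) - 49286)*(-28039 - 19296) = ((-22 - 268) - 49286)*(-47335) = (-290 - 49286)*(-47335) = -49576*(-47335) = 2346679960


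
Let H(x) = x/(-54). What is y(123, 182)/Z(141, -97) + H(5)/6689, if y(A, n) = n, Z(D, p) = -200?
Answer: -16435123/18060300 ≈ -0.91001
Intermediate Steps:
H(x) = -x/54 (H(x) = x*(-1/54) = -x/54)
y(123, 182)/Z(141, -97) + H(5)/6689 = 182/(-200) - 1/54*5/6689 = 182*(-1/200) - 5/54*1/6689 = -91/100 - 5/361206 = -16435123/18060300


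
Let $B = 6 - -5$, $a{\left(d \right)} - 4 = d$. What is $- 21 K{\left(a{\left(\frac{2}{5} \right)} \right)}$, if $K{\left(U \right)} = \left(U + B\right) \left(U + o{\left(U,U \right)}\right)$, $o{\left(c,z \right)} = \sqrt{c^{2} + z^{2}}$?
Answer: $- \frac{35574}{25} - \frac{35574 \sqrt{2}}{25} \approx -3435.3$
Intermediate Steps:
$a{\left(d \right)} = 4 + d$
$B = 11$ ($B = 6 + 5 = 11$)
$K{\left(U \right)} = \left(11 + U\right) \left(U + \sqrt{2} \sqrt{U^{2}}\right)$ ($K{\left(U \right)} = \left(U + 11\right) \left(U + \sqrt{U^{2} + U^{2}}\right) = \left(11 + U\right) \left(U + \sqrt{2 U^{2}}\right) = \left(11 + U\right) \left(U + \sqrt{2} \sqrt{U^{2}}\right)$)
$- 21 K{\left(a{\left(\frac{2}{5} \right)} \right)} = - 21 \left(\left(4 + \frac{2}{5}\right)^{2} + 11 \left(4 + \frac{2}{5}\right) + 11 \sqrt{2} \sqrt{\left(4 + \frac{2}{5}\right)^{2}} + \left(4 + \frac{2}{5}\right) \sqrt{2} \sqrt{\left(4 + \frac{2}{5}\right)^{2}}\right) = - 21 \left(\left(\frac{22}{5}\right)^{2} + 11 \cdot \frac{22}{5} + 11 \sqrt{2} \sqrt{\left(\frac{22}{5}\right)^{2}} + \frac{22 \sqrt{2} \sqrt{\left(\frac{22}{5}\right)^{2}}}{5}\right) = - 21 \left(\frac{484}{25} + \frac{242}{5} + 11 \sqrt{2} \sqrt{\frac{484}{25}} + \frac{22 \sqrt{2} \sqrt{\frac{484}{25}}}{5}\right) = - 21 \left(\frac{484}{25} + \frac{242}{5} + 11 \sqrt{2} \cdot \frac{22}{5} + \frac{22}{5} \sqrt{2} \cdot \frac{22}{5}\right) = - 21 \left(\frac{484}{25} + \frac{242}{5} + \frac{242 \sqrt{2}}{5} + \frac{484 \sqrt{2}}{25}\right) = - 21 \left(\frac{1694}{25} + \frac{1694 \sqrt{2}}{25}\right) = - \frac{35574}{25} - \frac{35574 \sqrt{2}}{25}$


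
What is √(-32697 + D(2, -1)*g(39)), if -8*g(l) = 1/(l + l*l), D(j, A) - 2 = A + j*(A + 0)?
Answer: I*√79571419005/1560 ≈ 180.82*I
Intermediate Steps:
D(j, A) = 2 + A + A*j (D(j, A) = 2 + (A + j*(A + 0)) = 2 + (A + j*A) = 2 + (A + A*j) = 2 + A + A*j)
g(l) = -1/(8*(l + l²)) (g(l) = -1/(8*(l + l*l)) = -1/(8*(l + l²)))
√(-32697 + D(2, -1)*g(39)) = √(-32697 + (2 - 1 - 1*2)*(-⅛/(39*(1 + 39)))) = √(-32697 + (2 - 1 - 2)*(-⅛*1/39/40)) = √(-32697 - (-1)/(8*39*40)) = √(-32697 - 1*(-1/12480)) = √(-32697 + 1/12480) = √(-408058559/12480) = I*√79571419005/1560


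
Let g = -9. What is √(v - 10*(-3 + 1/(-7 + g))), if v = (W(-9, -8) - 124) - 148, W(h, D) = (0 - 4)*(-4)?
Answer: I*√3606/4 ≈ 15.012*I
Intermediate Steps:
W(h, D) = 16 (W(h, D) = -4*(-4) = 16)
v = -256 (v = (16 - 124) - 148 = -108 - 148 = -256)
√(v - 10*(-3 + 1/(-7 + g))) = √(-256 - 10*(-3 + 1/(-7 - 9))) = √(-256 - 10*(-3 + 1/(-16))) = √(-256 - 10*(-3 - 1/16)) = √(-256 - 10*(-49/16)) = √(-256 + 245/8) = √(-1803/8) = I*√3606/4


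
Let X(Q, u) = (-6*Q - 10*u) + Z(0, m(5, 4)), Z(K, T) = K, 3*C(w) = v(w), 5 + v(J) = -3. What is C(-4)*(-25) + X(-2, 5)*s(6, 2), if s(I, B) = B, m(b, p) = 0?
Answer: -28/3 ≈ -9.3333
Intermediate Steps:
v(J) = -8 (v(J) = -5 - 3 = -8)
C(w) = -8/3 (C(w) = (⅓)*(-8) = -8/3)
X(Q, u) = -10*u - 6*Q (X(Q, u) = (-6*Q - 10*u) + 0 = (-10*u - 6*Q) + 0 = -10*u - 6*Q)
C(-4)*(-25) + X(-2, 5)*s(6, 2) = -8/3*(-25) + (-10*5 - 6*(-2))*2 = 200/3 + (-50 + 12)*2 = 200/3 - 38*2 = 200/3 - 76 = -28/3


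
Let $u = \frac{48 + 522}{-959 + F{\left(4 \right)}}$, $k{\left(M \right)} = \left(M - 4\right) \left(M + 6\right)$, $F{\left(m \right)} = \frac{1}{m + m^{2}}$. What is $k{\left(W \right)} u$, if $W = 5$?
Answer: $- \frac{41800}{6393} \approx -6.5384$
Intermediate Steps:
$k{\left(M \right)} = \left(-4 + M\right) \left(6 + M\right)$
$u = - \frac{3800}{6393}$ ($u = \frac{48 + 522}{-959 + \frac{1}{4 \left(1 + 4\right)}} = \frac{570}{-959 + \frac{1}{4 \cdot 5}} = \frac{570}{-959 + \frac{1}{4} \cdot \frac{1}{5}} = \frac{570}{-959 + \frac{1}{20}} = \frac{570}{- \frac{19179}{20}} = 570 \left(- \frac{20}{19179}\right) = - \frac{3800}{6393} \approx -0.5944$)
$k{\left(W \right)} u = \left(-24 + 5^{2} + 2 \cdot 5\right) \left(- \frac{3800}{6393}\right) = \left(-24 + 25 + 10\right) \left(- \frac{3800}{6393}\right) = 11 \left(- \frac{3800}{6393}\right) = - \frac{41800}{6393}$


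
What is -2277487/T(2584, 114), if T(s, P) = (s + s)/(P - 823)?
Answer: 1614738283/5168 ≈ 3.1245e+5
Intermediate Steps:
T(s, P) = 2*s/(-823 + P) (T(s, P) = (2*s)/(-823 + P) = 2*s/(-823 + P))
-2277487/T(2584, 114) = -2277487/(2*2584/(-823 + 114)) = -2277487/(2*2584/(-709)) = -2277487/(2*2584*(-1/709)) = -2277487/(-5168/709) = -2277487*(-709/5168) = 1614738283/5168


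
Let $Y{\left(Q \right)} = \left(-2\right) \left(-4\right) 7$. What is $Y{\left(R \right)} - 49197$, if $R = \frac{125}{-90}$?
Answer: $-49141$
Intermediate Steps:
$R = - \frac{25}{18}$ ($R = 125 \left(- \frac{1}{90}\right) = - \frac{25}{18} \approx -1.3889$)
$Y{\left(Q \right)} = 56$ ($Y{\left(Q \right)} = 8 \cdot 7 = 56$)
$Y{\left(R \right)} - 49197 = 56 - 49197 = -49141$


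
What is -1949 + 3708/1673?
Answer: -3256969/1673 ≈ -1946.8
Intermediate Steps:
-1949 + 3708/1673 = -3256969/1673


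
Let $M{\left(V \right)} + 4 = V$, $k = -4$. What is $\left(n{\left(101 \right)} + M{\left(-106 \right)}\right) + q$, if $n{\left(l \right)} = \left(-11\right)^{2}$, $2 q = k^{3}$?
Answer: $-21$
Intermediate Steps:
$M{\left(V \right)} = -4 + V$
$q = -32$ ($q = \frac{\left(-4\right)^{3}}{2} = \frac{1}{2} \left(-64\right) = -32$)
$n{\left(l \right)} = 121$
$\left(n{\left(101 \right)} + M{\left(-106 \right)}\right) + q = \left(121 - 110\right) - 32 = 11 - 32 = -21$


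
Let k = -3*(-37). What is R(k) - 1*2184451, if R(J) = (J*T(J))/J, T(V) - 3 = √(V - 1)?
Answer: -2184448 + √110 ≈ -2.1844e+6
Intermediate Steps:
T(V) = 3 + √(-1 + V) (T(V) = 3 + √(V - 1) = 3 + √(-1 + V))
k = 111
R(J) = 3 + √(-1 + J) (R(J) = (J*(3 + √(-1 + J)))/J = 3 + √(-1 + J))
R(k) - 1*2184451 = (3 + √(-1 + 111)) - 1*2184451 = (3 + √110) - 2184451 = -2184448 + √110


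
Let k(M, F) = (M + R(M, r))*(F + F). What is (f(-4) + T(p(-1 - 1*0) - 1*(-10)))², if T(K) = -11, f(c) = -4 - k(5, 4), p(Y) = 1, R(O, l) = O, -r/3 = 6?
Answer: 9025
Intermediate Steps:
r = -18 (r = -3*6 = -18)
k(M, F) = 4*F*M (k(M, F) = (M + M)*(F + F) = (2*M)*(2*F) = 4*F*M)
f(c) = -84 (f(c) = -4 - 4*4*5 = -4 - 1*80 = -4 - 80 = -84)
(f(-4) + T(p(-1 - 1*0) - 1*(-10)))² = (-84 - 11)² = (-95)² = 9025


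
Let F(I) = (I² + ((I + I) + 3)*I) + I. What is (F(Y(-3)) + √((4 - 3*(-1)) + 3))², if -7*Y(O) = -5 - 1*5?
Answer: 360410/2401 + 1160*√10/49 ≈ 224.97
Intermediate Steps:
Y(O) = 10/7 (Y(O) = -(-5 - 1*5)/7 = -(-5 - 5)/7 = -⅐*(-10) = 10/7)
F(I) = I + I² + I*(3 + 2*I) (F(I) = (I² + (2*I + 3)*I) + I = (I² + (3 + 2*I)*I) + I = (I² + I*(3 + 2*I)) + I = I + I² + I*(3 + 2*I))
(F(Y(-3)) + √((4 - 3*(-1)) + 3))² = (10*(4 + 3*(10/7))/7 + √((4 - 3*(-1)) + 3))² = (10*(4 + 30/7)/7 + √((4 + 3) + 3))² = ((10/7)*(58/7) + √(7 + 3))² = (580/49 + √10)²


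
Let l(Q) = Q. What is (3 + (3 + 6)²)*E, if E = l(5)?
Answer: 420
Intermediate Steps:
E = 5
(3 + (3 + 6)²)*E = (3 + (3 + 6)²)*5 = (3 + 9²)*5 = (3 + 81)*5 = 84*5 = 420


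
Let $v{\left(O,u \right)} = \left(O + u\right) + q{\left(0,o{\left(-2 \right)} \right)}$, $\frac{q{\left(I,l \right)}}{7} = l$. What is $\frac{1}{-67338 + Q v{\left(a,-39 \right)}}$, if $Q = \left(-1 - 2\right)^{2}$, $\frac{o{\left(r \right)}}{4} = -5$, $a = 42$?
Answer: $- \frac{1}{68571} \approx -1.4583 \cdot 10^{-5}$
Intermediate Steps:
$o{\left(r \right)} = -20$ ($o{\left(r \right)} = 4 \left(-5\right) = -20$)
$q{\left(I,l \right)} = 7 l$
$v{\left(O,u \right)} = -140 + O + u$ ($v{\left(O,u \right)} = \left(O + u\right) + 7 \left(-20\right) = \left(O + u\right) - 140 = -140 + O + u$)
$Q = 9$ ($Q = \left(-3\right)^{2} = 9$)
$\frac{1}{-67338 + Q v{\left(a,-39 \right)}} = \frac{1}{-67338 + 9 \left(-140 + 42 - 39\right)} = \frac{1}{-67338 + 9 \left(-137\right)} = \frac{1}{-67338 - 1233} = \frac{1}{-68571} = - \frac{1}{68571}$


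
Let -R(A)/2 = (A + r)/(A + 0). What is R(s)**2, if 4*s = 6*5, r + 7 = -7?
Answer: 676/225 ≈ 3.0044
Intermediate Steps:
r = -14 (r = -7 - 7 = -14)
s = 15/2 (s = (6*5)/4 = (1/4)*30 = 15/2 ≈ 7.5000)
R(A) = -2*(-14 + A)/A (R(A) = -2*(A - 14)/(A + 0) = -2*(-14 + A)/A)
R(s)**2 = (-2 + 28/(15/2))**2 = (-2 + 28*(2/15))**2 = (-2 + 56/15)**2 = (26/15)**2 = 676/225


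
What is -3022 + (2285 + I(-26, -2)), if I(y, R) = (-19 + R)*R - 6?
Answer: -701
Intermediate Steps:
I(y, R) = -6 + R*(-19 + R) (I(y, R) = R*(-19 + R) - 6 = -6 + R*(-19 + R))
-3022 + (2285 + I(-26, -2)) = -3022 + (2285 + (-6 + (-2)**2 - 19*(-2))) = -3022 + (2285 + (-6 + 4 + 38)) = -3022 + (2285 + 36) = -3022 + 2321 = -701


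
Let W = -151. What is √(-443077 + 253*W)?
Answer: 32*I*√470 ≈ 693.74*I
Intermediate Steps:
√(-443077 + 253*W) = √(-443077 + 253*(-151)) = √(-443077 - 38203) = √(-481280) = 32*I*√470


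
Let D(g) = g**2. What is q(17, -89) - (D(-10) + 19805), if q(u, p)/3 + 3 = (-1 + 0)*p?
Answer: -19647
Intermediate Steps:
q(u, p) = -9 - 3*p (q(u, p) = -9 + 3*((-1 + 0)*p) = -9 + 3*(-p) = -9 - 3*p)
q(17, -89) - (D(-10) + 19805) = (-9 - 3*(-89)) - ((-10)**2 + 19805) = (-9 + 267) - (100 + 19805) = 258 - 1*19905 = 258 - 19905 = -19647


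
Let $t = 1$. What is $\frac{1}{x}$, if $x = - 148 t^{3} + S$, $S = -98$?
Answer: $- \frac{1}{246} \approx -0.004065$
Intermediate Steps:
$x = -246$ ($x = - 148 \cdot 1^{3} - 98 = \left(-148\right) 1 - 98 = -148 - 98 = -246$)
$\frac{1}{x} = \frac{1}{-246} = - \frac{1}{246}$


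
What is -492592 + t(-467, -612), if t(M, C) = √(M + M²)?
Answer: -492592 + √217622 ≈ -4.9213e+5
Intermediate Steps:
-492592 + t(-467, -612) = -492592 + √(-467*(1 - 467)) = -492592 + √(-467*(-466)) = -492592 + √217622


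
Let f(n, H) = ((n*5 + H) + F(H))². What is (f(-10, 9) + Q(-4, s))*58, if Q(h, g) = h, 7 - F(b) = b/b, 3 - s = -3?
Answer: 70818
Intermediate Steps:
s = 6 (s = 3 - 1*(-3) = 3 + 3 = 6)
F(b) = 6 (F(b) = 7 - b/b = 7 - 1*1 = 7 - 1 = 6)
f(n, H) = (6 + H + 5*n)² (f(n, H) = ((n*5 + H) + 6)² = ((5*n + H) + 6)² = ((H + 5*n) + 6)² = (6 + H + 5*n)²)
(f(-10, 9) + Q(-4, s))*58 = ((6 + 9 + 5*(-10))² - 4)*58 = ((6 + 9 - 50)² - 4)*58 = ((-35)² - 4)*58 = (1225 - 4)*58 = 1221*58 = 70818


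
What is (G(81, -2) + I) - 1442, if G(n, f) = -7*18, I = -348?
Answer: -1916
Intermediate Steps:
G(n, f) = -126
(G(81, -2) + I) - 1442 = (-126 - 348) - 1442 = -474 - 1442 = -1916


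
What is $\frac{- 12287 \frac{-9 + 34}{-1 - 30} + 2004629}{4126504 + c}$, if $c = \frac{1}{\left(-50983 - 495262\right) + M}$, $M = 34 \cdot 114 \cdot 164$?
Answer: $\frac{429559755262}{879894130499} \approx 0.48819$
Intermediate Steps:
$M = 635664$ ($M = 3876 \cdot 164 = 635664$)
$c = \frac{1}{89419}$ ($c = \frac{1}{\left(-50983 - 495262\right) + 635664} = \frac{1}{-546245 + 635664} = \frac{1}{89419} \approx 1.1183 \cdot 10^{-5}$)
$\frac{- 12287 \frac{-9 + 34}{-1 - 30} + 2004629}{4126504 + c} = \frac{- 12287 \frac{-9 + 34}{-1 - 30} + 2004629}{4126504 + \frac{1}{89419}} = \frac{- 12287 \frac{25}{-31} + 2004629}{\frac{368987861177}{89419}} = \left(- 12287 \cdot 25 \left(- \frac{1}{31}\right) + 2004629\right) \frac{89419}{368987861177} = \left(\left(-12287\right) \left(- \frac{25}{31}\right) + 2004629\right) \frac{89419}{368987861177} = \left(\frac{307175}{31} + 2004629\right) \frac{89419}{368987861177} = \frac{62450674}{31} \cdot \frac{89419}{368987861177} = \frac{429559755262}{879894130499}$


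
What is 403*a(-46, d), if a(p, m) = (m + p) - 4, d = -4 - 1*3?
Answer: -22971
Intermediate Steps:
d = -7 (d = -4 - 3 = -7)
a(p, m) = -4 + m + p
403*a(-46, d) = 403*(-4 - 7 - 46) = 403*(-57) = -22971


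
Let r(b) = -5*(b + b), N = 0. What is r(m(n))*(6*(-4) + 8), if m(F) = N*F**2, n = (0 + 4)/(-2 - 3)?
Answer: 0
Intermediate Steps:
n = -4/5 (n = 4/(-5) = 4*(-1/5) = -4/5 ≈ -0.80000)
m(F) = 0 (m(F) = 0*F**2 = 0)
r(b) = -10*b
r(m(n))*(6*(-4) + 8) = (-10*0)*(6*(-4) + 8) = 0*(-24 + 8) = 0*(-16) = 0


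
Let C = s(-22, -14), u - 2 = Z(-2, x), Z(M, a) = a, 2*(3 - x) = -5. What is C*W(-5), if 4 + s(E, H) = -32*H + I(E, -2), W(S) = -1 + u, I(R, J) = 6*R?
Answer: 2028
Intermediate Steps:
x = 11/2 (x = 3 - ½*(-5) = 3 + 5/2 = 11/2 ≈ 5.5000)
u = 15/2 (u = 2 + 11/2 = 15/2 ≈ 7.5000)
W(S) = 13/2 (W(S) = -1 + 15/2 = 13/2)
s(E, H) = -4 - 32*H + 6*E (s(E, H) = -4 + (-32*H + 6*E) = -4 - 32*H + 6*E)
C = 312 (C = -4 - 32*(-14) + 6*(-22) = -4 + 448 - 132 = 312)
C*W(-5) = 312*(13/2) = 2028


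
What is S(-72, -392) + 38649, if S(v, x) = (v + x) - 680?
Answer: 37505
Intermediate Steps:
S(v, x) = -680 + v + x
S(-72, -392) + 38649 = (-680 - 72 - 392) + 38649 = -1144 + 38649 = 37505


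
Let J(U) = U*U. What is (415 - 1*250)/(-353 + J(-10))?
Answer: -15/23 ≈ -0.65217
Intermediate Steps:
J(U) = U²
(415 - 1*250)/(-353 + J(-10)) = (415 - 1*250)/(-353 + (-10)²) = (415 - 250)/(-353 + 100) = 165/(-253) = 165*(-1/253) = -15/23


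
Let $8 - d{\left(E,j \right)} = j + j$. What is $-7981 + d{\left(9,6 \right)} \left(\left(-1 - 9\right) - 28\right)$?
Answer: $-7829$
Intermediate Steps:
$d{\left(E,j \right)} = 8 - 2 j$ ($d{\left(E,j \right)} = 8 - \left(j + j\right) = 8 - 2 j$)
$-7981 + d{\left(9,6 \right)} \left(\left(-1 - 9\right) - 28\right) = -7981 + \left(8 - 12\right) \left(\left(-1 - 9\right) - 28\right) = -7981 - 4 \left(-10 - 28\right) = -7981 - -152 = -7981 + 152 = -7829$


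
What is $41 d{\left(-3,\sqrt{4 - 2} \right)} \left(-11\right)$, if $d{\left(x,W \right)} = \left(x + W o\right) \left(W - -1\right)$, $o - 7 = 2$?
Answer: $-6765 - 2706 \sqrt{2} \approx -10592.0$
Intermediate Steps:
$o = 9$ ($o = 7 + 2 = 9$)
$d{\left(x,W \right)} = \left(1 + W\right) \left(x + 9 W\right)$ ($d{\left(x,W \right)} = \left(x + W 9\right) \left(W - -1\right) = \left(x + 9 W\right) \left(W + 1\right) = \left(x + 9 W\right) \left(1 + W\right) = \left(1 + W\right) \left(x + 9 W\right)$)
$41 d{\left(-3,\sqrt{4 - 2} \right)} \left(-11\right) = 41 \left(-3 + 9 \sqrt{4 - 2} + 9 \left(\sqrt{4 - 2}\right)^{2} + \sqrt{4 - 2} \left(-3\right)\right) \left(-11\right) = 41 \left(-3 + 9 \sqrt{2} + 9 \left(\sqrt{2}\right)^{2} + \sqrt{2} \left(-3\right)\right) \left(-11\right) = 41 \left(-3 + 9 \sqrt{2} + 9 \cdot 2 - 3 \sqrt{2}\right) \left(-11\right) = 41 \left(-3 + 9 \sqrt{2} + 18 - 3 \sqrt{2}\right) \left(-11\right) = 41 \left(15 + 6 \sqrt{2}\right) \left(-11\right) = \left(615 + 246 \sqrt{2}\right) \left(-11\right) = -6765 - 2706 \sqrt{2}$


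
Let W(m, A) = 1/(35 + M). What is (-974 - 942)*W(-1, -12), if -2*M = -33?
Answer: -3832/103 ≈ -37.204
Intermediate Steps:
M = 33/2 (M = -½*(-33) = 33/2 ≈ 16.500)
W(m, A) = 2/103 (W(m, A) = 1/(35 + 33/2) = 1/(103/2) = 2/103)
(-974 - 942)*W(-1, -12) = (-974 - 942)*(2/103) = -1916*2/103 = -3832/103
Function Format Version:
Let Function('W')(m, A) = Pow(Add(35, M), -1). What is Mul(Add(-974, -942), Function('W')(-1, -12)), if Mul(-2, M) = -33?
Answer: Rational(-3832, 103) ≈ -37.204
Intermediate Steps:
M = Rational(33, 2) (M = Mul(Rational(-1, 2), -33) = Rational(33, 2) ≈ 16.500)
Function('W')(m, A) = Rational(2, 103) (Function('W')(m, A) = Pow(Add(35, Rational(33, 2)), -1) = Pow(Rational(103, 2), -1) = Rational(2, 103))
Mul(Add(-974, -942), Function('W')(-1, -12)) = Mul(Add(-974, -942), Rational(2, 103)) = Mul(-1916, Rational(2, 103)) = Rational(-3832, 103)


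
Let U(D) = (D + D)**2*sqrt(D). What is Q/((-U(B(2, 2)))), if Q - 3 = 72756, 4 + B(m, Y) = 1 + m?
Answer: 72759*I/4 ≈ 18190.0*I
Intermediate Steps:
B(m, Y) = -3 + m (B(m, Y) = -4 + (1 + m) = -3 + m)
U(D) = 4*D**(5/2) (U(D) = (2*D)**2*sqrt(D) = (4*D**2)*sqrt(D) = 4*D**(5/2))
Q = 72759 (Q = 3 + 72756 = 72759)
Q/((-U(B(2, 2)))) = 72759/((-4*(-3 + 2)**(5/2))) = 72759/((-4*(-1)**(5/2))) = 72759/((-4*I)) = 72759*(I/4) = 72759*I/4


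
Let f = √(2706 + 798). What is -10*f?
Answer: -40*√219 ≈ -591.95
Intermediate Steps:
f = 4*√219 (f = √3504 = 4*√219 ≈ 59.195)
-10*f = -40*√219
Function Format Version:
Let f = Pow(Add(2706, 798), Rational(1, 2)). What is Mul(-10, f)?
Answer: Mul(-40, Pow(219, Rational(1, 2))) ≈ -591.95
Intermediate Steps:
f = Mul(4, Pow(219, Rational(1, 2))) (f = Pow(3504, Rational(1, 2)) = Mul(4, Pow(219, Rational(1, 2))) ≈ 59.195)
Mul(-10, f) = Mul(-10, Mul(4, Pow(219, Rational(1, 2)))) = Mul(-40, Pow(219, Rational(1, 2)))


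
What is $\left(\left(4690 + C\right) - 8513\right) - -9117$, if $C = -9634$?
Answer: $-4340$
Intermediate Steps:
$\left(\left(4690 + C\right) - 8513\right) - -9117 = \left(\left(4690 - 9634\right) - 8513\right) - -9117 = \left(-4944 - 8513\right) + 9117 = -13457 + 9117 = -4340$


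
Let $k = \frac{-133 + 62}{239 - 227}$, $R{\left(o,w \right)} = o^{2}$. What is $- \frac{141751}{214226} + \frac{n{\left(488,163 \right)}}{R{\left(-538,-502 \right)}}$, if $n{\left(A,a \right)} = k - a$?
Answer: $- \frac{246390976715}{372038582064} \approx -0.66227$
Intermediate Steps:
$k = - \frac{71}{12} \approx -5.9167$
$n{\left(A,a \right)} = - \frac{71}{12} - a$
$- \frac{141751}{214226} + \frac{n{\left(488,163 \right)}}{R{\left(-538,-502 \right)}} = - \frac{141751}{214226} + \frac{- \frac{71}{12} - 163}{\left(-538\right)^{2}} = \left(-141751\right) \frac{1}{214226} + \frac{- \frac{71}{12} - 163}{289444} = - \frac{141751}{214226} - \frac{2027}{3473328} = - \frac{246390976715}{372038582064}$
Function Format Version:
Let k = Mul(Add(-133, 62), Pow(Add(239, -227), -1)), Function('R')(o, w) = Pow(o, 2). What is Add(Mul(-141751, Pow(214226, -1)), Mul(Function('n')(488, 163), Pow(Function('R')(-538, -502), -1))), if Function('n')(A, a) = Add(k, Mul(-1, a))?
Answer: Rational(-246390976715, 372038582064) ≈ -0.66227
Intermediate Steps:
k = Rational(-71, 12) (k = Mul(-71, Pow(12, -1)) = Mul(-71, Rational(1, 12)) = Rational(-71, 12) ≈ -5.9167)
Function('n')(A, a) = Add(Rational(-71, 12), Mul(-1, a))
Add(Mul(-141751, Pow(214226, -1)), Mul(Function('n')(488, 163), Pow(Function('R')(-538, -502), -1))) = Add(Mul(-141751, Pow(214226, -1)), Mul(Add(Rational(-71, 12), Mul(-1, 163)), Pow(Pow(-538, 2), -1))) = Add(Mul(-141751, Rational(1, 214226)), Mul(Add(Rational(-71, 12), -163), Pow(289444, -1))) = Add(Rational(-141751, 214226), Mul(Rational(-2027, 12), Rational(1, 289444))) = Add(Rational(-141751, 214226), Rational(-2027, 3473328)) = Rational(-246390976715, 372038582064)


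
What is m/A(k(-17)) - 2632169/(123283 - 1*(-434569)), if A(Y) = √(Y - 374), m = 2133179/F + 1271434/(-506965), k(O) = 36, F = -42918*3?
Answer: -2632169/557852 + 95780715767*I*√2/130547543220 ≈ -4.7184 + 1.0376*I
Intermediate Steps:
F = -128754
m = -1245149304971/65273771610 (m = 2133179/(-128754) + 1271434/(-506965) = 2133179*(-1/128754) + 1271434*(-1/506965) = -2133179/128754 - 1271434/506965 = -1245149304971/65273771610 ≈ -19.076)
A(Y) = √(-374 + Y)
m/A(k(-17)) - 2632169/(123283 - 1*(-434569)) = -1245149304971/(65273771610*√(-374 + 36)) - 2632169/(123283 - 1*(-434569)) = -1245149304971*(-I*√2/26)/65273771610 - 2632169/(123283 + 434569) = -1245149304971*(-I*√2/26)/65273771610 - 2632169/557852 = -(-95780715767)*I*√2/130547543220 - 2632169*1/557852 = 95780715767*I*√2/130547543220 - 2632169/557852 = -2632169/557852 + 95780715767*I*√2/130547543220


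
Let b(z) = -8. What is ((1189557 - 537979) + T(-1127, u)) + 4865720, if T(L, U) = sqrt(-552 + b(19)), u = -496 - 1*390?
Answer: 5517298 + 4*I*sqrt(35) ≈ 5.5173e+6 + 23.664*I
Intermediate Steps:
u = -886 (u = -496 - 390 = -886)
T(L, U) = 4*I*sqrt(35) (T(L, U) = sqrt(-552 - 8) = sqrt(-560) = 4*I*sqrt(35))
((1189557 - 537979) + T(-1127, u)) + 4865720 = ((1189557 - 537979) + 4*I*sqrt(35)) + 4865720 = (651578 + 4*I*sqrt(35)) + 4865720 = 5517298 + 4*I*sqrt(35)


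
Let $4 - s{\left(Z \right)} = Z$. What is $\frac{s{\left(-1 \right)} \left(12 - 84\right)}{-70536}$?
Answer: $\frac{15}{2939} \approx 0.0051038$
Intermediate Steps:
$s{\left(Z \right)} = 4 - Z$
$\frac{s{\left(-1 \right)} \left(12 - 84\right)}{-70536} = \frac{\left(4 - -1\right) \left(12 - 84\right)}{-70536} = \left(4 + 1\right) \left(-72\right) \left(- \frac{1}{70536}\right) = 5 \left(-72\right) \left(- \frac{1}{70536}\right) = \left(-360\right) \left(- \frac{1}{70536}\right) = \frac{15}{2939}$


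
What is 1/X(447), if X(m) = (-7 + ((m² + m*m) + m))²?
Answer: 1/160046403364 ≈ 6.2482e-12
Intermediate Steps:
X(m) = (-7 + m + 2*m²)² (X(m) = (-7 + ((m² + m²) + m))² = (-7 + (2*m² + m))² = (-7 + (m + 2*m²))² = (-7 + m + 2*m²)²)
1/X(447) = 1/((-7 + 447 + 2*447²)²) = 1/((-7 + 447 + 2*199809)²) = 1/((-7 + 447 + 399618)²) = 1/(400058²) = 1/160046403364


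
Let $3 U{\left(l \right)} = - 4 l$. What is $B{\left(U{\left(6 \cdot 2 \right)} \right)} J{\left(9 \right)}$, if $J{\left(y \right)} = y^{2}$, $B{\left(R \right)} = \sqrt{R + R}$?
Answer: $324 i \sqrt{2} \approx 458.21 i$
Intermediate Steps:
$U{\left(l \right)} = - \frac{4 l}{3}$ ($U{\left(l \right)} = \frac{\left(-4\right) l}{3} = - \frac{4 l}{3}$)
$B{\left(R \right)} = \sqrt{2} \sqrt{R}$ ($B{\left(R \right)} = \sqrt{2 R} = \sqrt{2} \sqrt{R}$)
$B{\left(U{\left(6 \cdot 2 \right)} \right)} J{\left(9 \right)} = \sqrt{2} \sqrt{- \frac{4 \cdot 6 \cdot 2}{3}} \cdot 9^{2} = \sqrt{2} \sqrt{\left(- \frac{4}{3}\right) 12} \cdot 81 = \sqrt{2} \sqrt{-16} \cdot 81 = \sqrt{2} \cdot 4 i 81 = 4 i \sqrt{2} \cdot 81 = 324 i \sqrt{2}$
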